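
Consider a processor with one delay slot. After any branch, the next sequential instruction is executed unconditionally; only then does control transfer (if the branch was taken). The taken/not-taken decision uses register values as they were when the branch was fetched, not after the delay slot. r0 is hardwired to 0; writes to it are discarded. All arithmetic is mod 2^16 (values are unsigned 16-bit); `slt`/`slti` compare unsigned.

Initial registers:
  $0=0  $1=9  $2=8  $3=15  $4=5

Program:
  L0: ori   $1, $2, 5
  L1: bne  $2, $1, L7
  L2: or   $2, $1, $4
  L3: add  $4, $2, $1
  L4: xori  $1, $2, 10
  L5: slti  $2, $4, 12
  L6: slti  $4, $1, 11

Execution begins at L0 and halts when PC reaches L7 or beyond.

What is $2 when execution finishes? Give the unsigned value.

[0] ori   $1, $2, 5  →  {$0:0, $1:13, $2:8, $3:15, $4:5}
[1] bne  $2, $1, L7  →  {$0:0, $1:13, $2:8, $3:15, $4:5}  ⟨branch taken⟩
[2] or   $2, $1, $4  →  {$0:0, $1:13, $2:13, $3:15, $4:5}

13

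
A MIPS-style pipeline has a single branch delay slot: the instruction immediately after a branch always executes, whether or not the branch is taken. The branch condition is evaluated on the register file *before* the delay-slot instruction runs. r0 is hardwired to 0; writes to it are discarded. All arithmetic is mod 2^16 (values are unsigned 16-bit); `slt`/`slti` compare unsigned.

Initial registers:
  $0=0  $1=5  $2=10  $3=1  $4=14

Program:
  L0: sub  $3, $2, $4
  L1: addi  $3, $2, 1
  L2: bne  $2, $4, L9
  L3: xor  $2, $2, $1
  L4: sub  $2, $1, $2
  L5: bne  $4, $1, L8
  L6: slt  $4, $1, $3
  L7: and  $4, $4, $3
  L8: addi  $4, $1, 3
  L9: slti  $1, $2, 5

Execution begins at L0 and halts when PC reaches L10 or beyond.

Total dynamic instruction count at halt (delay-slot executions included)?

5

[0] sub  $3, $2, $4  →  {$0:0, $1:5, $2:10, $3:65532, $4:14}
[1] addi  $3, $2, 1  →  {$0:0, $1:5, $2:10, $3:11, $4:14}
[2] bne  $2, $4, L9  →  {$0:0, $1:5, $2:10, $3:11, $4:14}  ⟨branch taken⟩
[3] xor  $2, $2, $1  →  {$0:0, $1:5, $2:15, $3:11, $4:14}
[9] slti  $1, $2, 5  →  {$0:0, $1:0, $2:15, $3:11, $4:14}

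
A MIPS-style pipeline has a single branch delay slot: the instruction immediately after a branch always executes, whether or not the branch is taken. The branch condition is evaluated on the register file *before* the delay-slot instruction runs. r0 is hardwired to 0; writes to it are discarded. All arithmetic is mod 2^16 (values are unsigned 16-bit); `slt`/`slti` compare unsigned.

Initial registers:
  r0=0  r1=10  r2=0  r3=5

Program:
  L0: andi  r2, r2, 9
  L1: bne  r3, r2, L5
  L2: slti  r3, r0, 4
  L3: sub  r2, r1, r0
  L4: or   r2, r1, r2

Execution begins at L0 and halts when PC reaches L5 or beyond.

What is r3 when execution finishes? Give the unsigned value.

#0 andi  r2, r2, 9 ; 0/10/0/5
#1 bne  r3, r2, L5 ; 0/10/0/5 ; →target
#2 slti  r3, r0, 4 ; 0/10/0/1

1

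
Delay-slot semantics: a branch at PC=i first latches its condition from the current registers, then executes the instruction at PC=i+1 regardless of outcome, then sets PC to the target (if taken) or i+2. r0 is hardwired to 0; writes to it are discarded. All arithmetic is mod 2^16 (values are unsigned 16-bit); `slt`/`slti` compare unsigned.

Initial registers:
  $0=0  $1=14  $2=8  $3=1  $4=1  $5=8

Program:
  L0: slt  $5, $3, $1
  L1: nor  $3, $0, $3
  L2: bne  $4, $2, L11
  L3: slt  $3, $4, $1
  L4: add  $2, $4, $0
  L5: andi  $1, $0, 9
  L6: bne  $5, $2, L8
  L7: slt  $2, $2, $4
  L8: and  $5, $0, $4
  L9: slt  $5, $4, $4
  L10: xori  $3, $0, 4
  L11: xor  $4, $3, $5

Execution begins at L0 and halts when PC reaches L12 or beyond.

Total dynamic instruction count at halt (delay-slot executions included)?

5

  step pc=0: slt  $5, $3, $1  regs=(0,14,8,1,1,1)
  step pc=1: nor  $3, $0, $3  regs=(0,14,8,65534,1,1)
  step pc=2: bne  $4, $2, L11  cond=T  regs=(0,14,8,65534,1,1)
  step pc=3: slt  $3, $4, $1  regs=(0,14,8,1,1,1)
  step pc=11: xor  $4, $3, $5  regs=(0,14,8,1,0,1)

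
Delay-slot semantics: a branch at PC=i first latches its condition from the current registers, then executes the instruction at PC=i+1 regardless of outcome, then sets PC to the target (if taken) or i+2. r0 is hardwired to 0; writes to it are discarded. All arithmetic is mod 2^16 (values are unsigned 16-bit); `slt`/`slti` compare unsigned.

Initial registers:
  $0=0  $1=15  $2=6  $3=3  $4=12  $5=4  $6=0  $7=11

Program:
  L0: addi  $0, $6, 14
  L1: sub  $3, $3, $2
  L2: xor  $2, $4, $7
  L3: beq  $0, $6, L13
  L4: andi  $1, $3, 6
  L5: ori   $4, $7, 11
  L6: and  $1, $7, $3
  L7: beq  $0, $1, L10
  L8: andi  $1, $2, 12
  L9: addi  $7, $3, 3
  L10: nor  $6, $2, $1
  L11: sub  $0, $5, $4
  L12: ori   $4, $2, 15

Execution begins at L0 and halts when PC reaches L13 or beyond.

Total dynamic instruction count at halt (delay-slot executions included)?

5

#0 addi  $0, $6, 14 ; 0/15/6/3/12/4/0/11
#1 sub  $3, $3, $2 ; 0/15/6/65533/12/4/0/11
#2 xor  $2, $4, $7 ; 0/15/7/65533/12/4/0/11
#3 beq  $0, $6, L13 ; 0/15/7/65533/12/4/0/11 ; →target
#4 andi  $1, $3, 6 ; 0/4/7/65533/12/4/0/11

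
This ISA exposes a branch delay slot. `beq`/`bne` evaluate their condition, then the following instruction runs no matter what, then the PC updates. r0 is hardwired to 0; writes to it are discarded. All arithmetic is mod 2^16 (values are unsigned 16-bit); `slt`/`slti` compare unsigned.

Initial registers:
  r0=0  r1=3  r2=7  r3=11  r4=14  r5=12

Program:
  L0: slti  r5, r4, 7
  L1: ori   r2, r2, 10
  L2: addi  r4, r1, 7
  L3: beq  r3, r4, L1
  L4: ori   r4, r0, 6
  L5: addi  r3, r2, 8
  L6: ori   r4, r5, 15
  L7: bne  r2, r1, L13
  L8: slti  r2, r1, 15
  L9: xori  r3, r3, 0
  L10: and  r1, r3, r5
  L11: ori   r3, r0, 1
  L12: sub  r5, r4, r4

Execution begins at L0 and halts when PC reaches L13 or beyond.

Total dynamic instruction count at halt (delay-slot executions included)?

9

  step pc=0: slti  r5, r4, 7  regs=(0,3,7,11,14,0)
  step pc=1: ori   r2, r2, 10  regs=(0,3,15,11,14,0)
  step pc=2: addi  r4, r1, 7  regs=(0,3,15,11,10,0)
  step pc=3: beq  r3, r4, L1  cond=F  regs=(0,3,15,11,10,0)
  step pc=4: ori   r4, r0, 6  regs=(0,3,15,11,6,0)
  step pc=5: addi  r3, r2, 8  regs=(0,3,15,23,6,0)
  step pc=6: ori   r4, r5, 15  regs=(0,3,15,23,15,0)
  step pc=7: bne  r2, r1, L13  cond=T  regs=(0,3,15,23,15,0)
  step pc=8: slti  r2, r1, 15  regs=(0,3,1,23,15,0)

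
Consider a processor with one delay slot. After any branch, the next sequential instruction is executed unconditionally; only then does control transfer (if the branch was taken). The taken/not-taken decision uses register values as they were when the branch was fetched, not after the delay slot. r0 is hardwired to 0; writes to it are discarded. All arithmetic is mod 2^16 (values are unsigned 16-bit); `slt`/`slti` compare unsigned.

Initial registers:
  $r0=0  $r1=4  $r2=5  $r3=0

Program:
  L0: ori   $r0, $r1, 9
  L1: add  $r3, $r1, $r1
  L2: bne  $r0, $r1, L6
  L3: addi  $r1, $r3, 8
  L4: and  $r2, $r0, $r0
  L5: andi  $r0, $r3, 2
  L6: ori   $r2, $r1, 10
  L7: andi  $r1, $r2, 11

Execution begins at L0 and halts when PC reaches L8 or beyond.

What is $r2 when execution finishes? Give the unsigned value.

26

#0 ori   $r0, $r1, 9 ; 0/4/5/0
#1 add  $r3, $r1, $r1 ; 0/4/5/8
#2 bne  $r0, $r1, L6 ; 0/4/5/8 ; →target
#3 addi  $r1, $r3, 8 ; 0/16/5/8
#6 ori   $r2, $r1, 10 ; 0/16/26/8
#7 andi  $r1, $r2, 11 ; 0/10/26/8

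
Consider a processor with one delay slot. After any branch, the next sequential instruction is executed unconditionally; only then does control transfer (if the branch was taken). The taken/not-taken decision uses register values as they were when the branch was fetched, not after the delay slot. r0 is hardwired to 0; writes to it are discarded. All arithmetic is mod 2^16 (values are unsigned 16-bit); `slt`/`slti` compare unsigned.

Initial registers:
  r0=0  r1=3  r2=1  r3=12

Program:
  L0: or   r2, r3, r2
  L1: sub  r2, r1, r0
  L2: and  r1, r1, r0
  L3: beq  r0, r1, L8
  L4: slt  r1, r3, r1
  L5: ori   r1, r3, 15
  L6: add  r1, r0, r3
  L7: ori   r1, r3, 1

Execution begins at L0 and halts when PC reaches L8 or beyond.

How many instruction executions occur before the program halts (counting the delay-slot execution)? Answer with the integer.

[0] or   r2, r3, r2  →  {r0:0, r1:3, r2:13, r3:12}
[1] sub  r2, r1, r0  →  {r0:0, r1:3, r2:3, r3:12}
[2] and  r1, r1, r0  →  {r0:0, r1:0, r2:3, r3:12}
[3] beq  r0, r1, L8  →  {r0:0, r1:0, r2:3, r3:12}  ⟨branch taken⟩
[4] slt  r1, r3, r1  →  {r0:0, r1:0, r2:3, r3:12}

5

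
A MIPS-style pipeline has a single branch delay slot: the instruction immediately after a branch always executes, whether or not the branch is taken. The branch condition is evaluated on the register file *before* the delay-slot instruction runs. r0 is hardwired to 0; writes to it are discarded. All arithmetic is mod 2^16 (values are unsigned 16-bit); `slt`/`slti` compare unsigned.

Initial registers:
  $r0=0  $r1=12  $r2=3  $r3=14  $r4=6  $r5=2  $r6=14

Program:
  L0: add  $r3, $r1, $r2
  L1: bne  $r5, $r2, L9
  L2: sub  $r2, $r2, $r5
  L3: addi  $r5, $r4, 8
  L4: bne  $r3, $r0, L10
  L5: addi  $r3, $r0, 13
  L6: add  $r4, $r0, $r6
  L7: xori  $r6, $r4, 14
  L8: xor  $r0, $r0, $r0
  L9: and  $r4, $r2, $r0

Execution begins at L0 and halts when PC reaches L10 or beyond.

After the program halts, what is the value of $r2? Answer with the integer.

[0] add  $r3, $r1, $r2  →  {$r0:0, $r1:12, $r2:3, $r3:15, $r4:6, $r5:2, $r6:14}
[1] bne  $r5, $r2, L9  →  {$r0:0, $r1:12, $r2:3, $r3:15, $r4:6, $r5:2, $r6:14}  ⟨branch taken⟩
[2] sub  $r2, $r2, $r5  →  {$r0:0, $r1:12, $r2:1, $r3:15, $r4:6, $r5:2, $r6:14}
[9] and  $r4, $r2, $r0  →  {$r0:0, $r1:12, $r2:1, $r3:15, $r4:0, $r5:2, $r6:14}

1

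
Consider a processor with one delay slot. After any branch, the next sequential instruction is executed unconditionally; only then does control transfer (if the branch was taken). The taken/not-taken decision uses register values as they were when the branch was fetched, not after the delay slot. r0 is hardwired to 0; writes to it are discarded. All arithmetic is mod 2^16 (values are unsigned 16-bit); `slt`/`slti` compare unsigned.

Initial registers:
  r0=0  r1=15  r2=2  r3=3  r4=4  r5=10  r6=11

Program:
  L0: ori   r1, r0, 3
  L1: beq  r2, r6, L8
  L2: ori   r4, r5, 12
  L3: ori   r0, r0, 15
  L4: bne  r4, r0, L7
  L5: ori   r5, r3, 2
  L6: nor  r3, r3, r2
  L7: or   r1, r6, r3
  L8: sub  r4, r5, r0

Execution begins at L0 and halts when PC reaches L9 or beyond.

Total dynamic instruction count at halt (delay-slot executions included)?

  step pc=0: ori   r1, r0, 3  regs=(0,3,2,3,4,10,11)
  step pc=1: beq  r2, r6, L8  cond=F  regs=(0,3,2,3,4,10,11)
  step pc=2: ori   r4, r5, 12  regs=(0,3,2,3,14,10,11)
  step pc=3: ori   r0, r0, 15  regs=(0,3,2,3,14,10,11)
  step pc=4: bne  r4, r0, L7  cond=T  regs=(0,3,2,3,14,10,11)
  step pc=5: ori   r5, r3, 2  regs=(0,3,2,3,14,3,11)
  step pc=7: or   r1, r6, r3  regs=(0,11,2,3,14,3,11)
  step pc=8: sub  r4, r5, r0  regs=(0,11,2,3,3,3,11)

8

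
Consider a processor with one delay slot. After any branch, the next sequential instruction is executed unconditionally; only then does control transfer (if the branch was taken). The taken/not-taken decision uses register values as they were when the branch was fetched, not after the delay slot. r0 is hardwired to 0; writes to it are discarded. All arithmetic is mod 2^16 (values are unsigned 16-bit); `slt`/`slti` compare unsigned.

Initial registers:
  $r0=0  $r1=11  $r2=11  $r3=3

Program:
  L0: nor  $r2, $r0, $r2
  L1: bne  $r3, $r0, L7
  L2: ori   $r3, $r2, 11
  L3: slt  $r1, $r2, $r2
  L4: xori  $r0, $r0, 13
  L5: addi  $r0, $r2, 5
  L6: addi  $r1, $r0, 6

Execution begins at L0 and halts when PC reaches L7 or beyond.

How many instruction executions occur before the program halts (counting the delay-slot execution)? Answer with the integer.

#0 nor  $r2, $r0, $r2 ; 0/11/65524/3
#1 bne  $r3, $r0, L7 ; 0/11/65524/3 ; →target
#2 ori   $r3, $r2, 11 ; 0/11/65524/65535

3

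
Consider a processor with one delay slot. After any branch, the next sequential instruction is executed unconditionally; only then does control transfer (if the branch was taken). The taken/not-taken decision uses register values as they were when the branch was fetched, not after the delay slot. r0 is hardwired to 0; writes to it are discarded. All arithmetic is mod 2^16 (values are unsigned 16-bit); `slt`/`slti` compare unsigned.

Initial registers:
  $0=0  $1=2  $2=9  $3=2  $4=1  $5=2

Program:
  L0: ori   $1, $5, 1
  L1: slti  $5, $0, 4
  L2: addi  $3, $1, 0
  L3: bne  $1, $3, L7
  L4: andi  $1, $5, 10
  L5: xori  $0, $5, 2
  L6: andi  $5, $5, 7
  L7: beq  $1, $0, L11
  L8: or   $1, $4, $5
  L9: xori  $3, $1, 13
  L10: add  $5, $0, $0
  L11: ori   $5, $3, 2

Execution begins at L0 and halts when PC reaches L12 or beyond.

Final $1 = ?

1

[0] ori   $1, $5, 1  →  {$0:0, $1:3, $2:9, $3:2, $4:1, $5:2}
[1] slti  $5, $0, 4  →  {$0:0, $1:3, $2:9, $3:2, $4:1, $5:1}
[2] addi  $3, $1, 0  →  {$0:0, $1:3, $2:9, $3:3, $4:1, $5:1}
[3] bne  $1, $3, L7  →  {$0:0, $1:3, $2:9, $3:3, $4:1, $5:1}  ⟨branch fallthrough⟩
[4] andi  $1, $5, 10  →  {$0:0, $1:0, $2:9, $3:3, $4:1, $5:1}
[5] xori  $0, $5, 2  →  {$0:0, $1:0, $2:9, $3:3, $4:1, $5:1}
[6] andi  $5, $5, 7  →  {$0:0, $1:0, $2:9, $3:3, $4:1, $5:1}
[7] beq  $1, $0, L11  →  {$0:0, $1:0, $2:9, $3:3, $4:1, $5:1}  ⟨branch taken⟩
[8] or   $1, $4, $5  →  {$0:0, $1:1, $2:9, $3:3, $4:1, $5:1}
[11] ori   $5, $3, 2  →  {$0:0, $1:1, $2:9, $3:3, $4:1, $5:3}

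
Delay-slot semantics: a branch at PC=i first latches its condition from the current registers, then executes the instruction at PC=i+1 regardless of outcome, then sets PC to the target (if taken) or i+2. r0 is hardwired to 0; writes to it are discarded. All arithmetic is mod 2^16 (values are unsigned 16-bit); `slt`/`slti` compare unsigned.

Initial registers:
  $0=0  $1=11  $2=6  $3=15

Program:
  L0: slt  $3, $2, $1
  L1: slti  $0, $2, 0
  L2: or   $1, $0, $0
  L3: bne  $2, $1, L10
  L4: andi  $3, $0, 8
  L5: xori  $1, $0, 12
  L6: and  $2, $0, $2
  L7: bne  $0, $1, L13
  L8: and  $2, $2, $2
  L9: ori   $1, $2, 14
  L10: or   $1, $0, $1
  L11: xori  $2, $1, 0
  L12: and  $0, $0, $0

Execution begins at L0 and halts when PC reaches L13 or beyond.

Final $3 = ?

0

  step pc=0: slt  $3, $2, $1  regs=(0,11,6,1)
  step pc=1: slti  $0, $2, 0  regs=(0,11,6,1)
  step pc=2: or   $1, $0, $0  regs=(0,0,6,1)
  step pc=3: bne  $2, $1, L10  cond=T  regs=(0,0,6,1)
  step pc=4: andi  $3, $0, 8  regs=(0,0,6,0)
  step pc=10: or   $1, $0, $1  regs=(0,0,6,0)
  step pc=11: xori  $2, $1, 0  regs=(0,0,0,0)
  step pc=12: and  $0, $0, $0  regs=(0,0,0,0)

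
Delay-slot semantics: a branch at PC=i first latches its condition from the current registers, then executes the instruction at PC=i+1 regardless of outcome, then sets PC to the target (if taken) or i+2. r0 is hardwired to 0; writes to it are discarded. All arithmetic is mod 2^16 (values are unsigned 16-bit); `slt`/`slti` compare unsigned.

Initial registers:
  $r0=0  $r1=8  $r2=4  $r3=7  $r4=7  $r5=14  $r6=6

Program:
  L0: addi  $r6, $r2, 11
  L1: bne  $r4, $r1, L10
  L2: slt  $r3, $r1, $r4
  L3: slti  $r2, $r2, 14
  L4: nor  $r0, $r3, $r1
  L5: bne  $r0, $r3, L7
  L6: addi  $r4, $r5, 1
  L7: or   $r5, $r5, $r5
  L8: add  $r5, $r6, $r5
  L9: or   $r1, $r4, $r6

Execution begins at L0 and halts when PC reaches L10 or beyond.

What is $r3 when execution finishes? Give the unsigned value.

0

PC=0  addi  $r6, $r2, 11     | $r0=0 $r1=8 $r2=4 $r3=7 $r4=7 $r5=14 $r6=15
PC=1  bne  $r4, $r1, L10     | $r0=0 $r1=8 $r2=4 $r3=7 $r4=7 $r5=14 $r6=15  [TAKEN]
PC=2  slt  $r3, $r1, $r4     | $r0=0 $r1=8 $r2=4 $r3=0 $r4=7 $r5=14 $r6=15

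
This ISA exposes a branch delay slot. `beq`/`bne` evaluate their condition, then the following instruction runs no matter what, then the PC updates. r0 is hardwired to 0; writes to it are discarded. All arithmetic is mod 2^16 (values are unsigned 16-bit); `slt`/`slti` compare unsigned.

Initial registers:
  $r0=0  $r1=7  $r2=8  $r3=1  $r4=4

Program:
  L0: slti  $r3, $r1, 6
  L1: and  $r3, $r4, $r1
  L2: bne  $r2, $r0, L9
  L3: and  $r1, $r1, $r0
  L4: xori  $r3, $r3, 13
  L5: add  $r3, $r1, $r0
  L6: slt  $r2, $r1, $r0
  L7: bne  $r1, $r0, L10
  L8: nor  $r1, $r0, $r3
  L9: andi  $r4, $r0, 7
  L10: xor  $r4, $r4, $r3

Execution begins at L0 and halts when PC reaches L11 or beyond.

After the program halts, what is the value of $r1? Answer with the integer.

PC=0  slti  $r3, $r1, 6      | $r0=0 $r1=7 $r2=8 $r3=0 $r4=4
PC=1  and  $r3, $r4, $r1     | $r0=0 $r1=7 $r2=8 $r3=4 $r4=4
PC=2  bne  $r2, $r0, L9      | $r0=0 $r1=7 $r2=8 $r3=4 $r4=4  [TAKEN]
PC=3  and  $r1, $r1, $r0     | $r0=0 $r1=0 $r2=8 $r3=4 $r4=4
PC=9  andi  $r4, $r0, 7      | $r0=0 $r1=0 $r2=8 $r3=4 $r4=0
PC=10 xor  $r4, $r4, $r3     | $r0=0 $r1=0 $r2=8 $r3=4 $r4=4

0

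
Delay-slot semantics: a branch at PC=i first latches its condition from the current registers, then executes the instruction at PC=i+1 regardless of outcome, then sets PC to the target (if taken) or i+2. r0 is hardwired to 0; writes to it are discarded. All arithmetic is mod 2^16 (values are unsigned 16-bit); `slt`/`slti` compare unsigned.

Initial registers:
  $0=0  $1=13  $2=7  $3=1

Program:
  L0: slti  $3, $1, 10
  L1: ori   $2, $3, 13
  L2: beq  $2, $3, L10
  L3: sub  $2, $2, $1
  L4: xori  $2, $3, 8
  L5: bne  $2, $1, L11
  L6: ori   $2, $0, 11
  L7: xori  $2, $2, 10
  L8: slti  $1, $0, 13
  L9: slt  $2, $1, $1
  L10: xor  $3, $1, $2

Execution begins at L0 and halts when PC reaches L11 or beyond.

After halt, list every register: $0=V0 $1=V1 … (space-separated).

$0=0 $1=13 $2=11 $3=0

[0] slti  $3, $1, 10  →  {$0:0, $1:13, $2:7, $3:0}
[1] ori   $2, $3, 13  →  {$0:0, $1:13, $2:13, $3:0}
[2] beq  $2, $3, L10  →  {$0:0, $1:13, $2:13, $3:0}  ⟨branch fallthrough⟩
[3] sub  $2, $2, $1  →  {$0:0, $1:13, $2:0, $3:0}
[4] xori  $2, $3, 8  →  {$0:0, $1:13, $2:8, $3:0}
[5] bne  $2, $1, L11  →  {$0:0, $1:13, $2:8, $3:0}  ⟨branch taken⟩
[6] ori   $2, $0, 11  →  {$0:0, $1:13, $2:11, $3:0}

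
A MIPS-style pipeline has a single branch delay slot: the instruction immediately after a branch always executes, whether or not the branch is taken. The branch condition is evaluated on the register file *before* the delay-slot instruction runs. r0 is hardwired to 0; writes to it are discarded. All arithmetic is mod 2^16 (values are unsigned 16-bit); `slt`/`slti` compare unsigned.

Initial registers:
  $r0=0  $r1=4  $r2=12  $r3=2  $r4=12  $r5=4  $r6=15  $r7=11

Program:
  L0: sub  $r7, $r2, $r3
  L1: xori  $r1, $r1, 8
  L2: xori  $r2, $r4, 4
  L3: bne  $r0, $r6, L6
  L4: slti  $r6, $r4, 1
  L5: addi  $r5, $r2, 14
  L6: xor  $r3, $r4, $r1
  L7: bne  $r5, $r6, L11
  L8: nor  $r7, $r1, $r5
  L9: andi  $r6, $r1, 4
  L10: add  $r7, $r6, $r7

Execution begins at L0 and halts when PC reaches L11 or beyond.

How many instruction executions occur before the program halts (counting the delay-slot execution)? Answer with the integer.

PC=0  sub  $r7, $r2, $r3     | $r0=0 $r1=4 $r2=12 $r3=2 $r4=12 $r5=4 $r6=15 $r7=10
PC=1  xori  $r1, $r1, 8      | $r0=0 $r1=12 $r2=12 $r3=2 $r4=12 $r5=4 $r6=15 $r7=10
PC=2  xori  $r2, $r4, 4      | $r0=0 $r1=12 $r2=8 $r3=2 $r4=12 $r5=4 $r6=15 $r7=10
PC=3  bne  $r0, $r6, L6      | $r0=0 $r1=12 $r2=8 $r3=2 $r4=12 $r5=4 $r6=15 $r7=10  [TAKEN]
PC=4  slti  $r6, $r4, 1      | $r0=0 $r1=12 $r2=8 $r3=2 $r4=12 $r5=4 $r6=0 $r7=10
PC=6  xor  $r3, $r4, $r1     | $r0=0 $r1=12 $r2=8 $r3=0 $r4=12 $r5=4 $r6=0 $r7=10
PC=7  bne  $r5, $r6, L11     | $r0=0 $r1=12 $r2=8 $r3=0 $r4=12 $r5=4 $r6=0 $r7=10  [TAKEN]
PC=8  nor  $r7, $r1, $r5     | $r0=0 $r1=12 $r2=8 $r3=0 $r4=12 $r5=4 $r6=0 $r7=65523

8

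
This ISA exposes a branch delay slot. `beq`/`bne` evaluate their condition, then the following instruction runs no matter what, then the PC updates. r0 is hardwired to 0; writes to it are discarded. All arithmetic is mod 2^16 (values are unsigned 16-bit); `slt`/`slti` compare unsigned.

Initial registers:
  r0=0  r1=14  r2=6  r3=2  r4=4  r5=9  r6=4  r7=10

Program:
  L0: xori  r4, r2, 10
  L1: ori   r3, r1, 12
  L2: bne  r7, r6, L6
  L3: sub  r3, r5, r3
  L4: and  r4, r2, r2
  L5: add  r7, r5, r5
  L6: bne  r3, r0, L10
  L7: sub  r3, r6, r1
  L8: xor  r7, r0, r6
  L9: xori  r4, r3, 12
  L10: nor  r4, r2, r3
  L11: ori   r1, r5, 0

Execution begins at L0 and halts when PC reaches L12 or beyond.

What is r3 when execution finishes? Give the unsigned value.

PC=0  xori  r4, r2, 10       | r0=0 r1=14 r2=6 r3=2 r4=12 r5=9 r6=4 r7=10
PC=1  ori   r3, r1, 12       | r0=0 r1=14 r2=6 r3=14 r4=12 r5=9 r6=4 r7=10
PC=2  bne  r7, r6, L6        | r0=0 r1=14 r2=6 r3=14 r4=12 r5=9 r6=4 r7=10  [TAKEN]
PC=3  sub  r3, r5, r3        | r0=0 r1=14 r2=6 r3=65531 r4=12 r5=9 r6=4 r7=10
PC=6  bne  r3, r0, L10       | r0=0 r1=14 r2=6 r3=65531 r4=12 r5=9 r6=4 r7=10  [TAKEN]
PC=7  sub  r3, r6, r1        | r0=0 r1=14 r2=6 r3=65526 r4=12 r5=9 r6=4 r7=10
PC=10 nor  r4, r2, r3        | r0=0 r1=14 r2=6 r3=65526 r4=9 r5=9 r6=4 r7=10
PC=11 ori   r1, r5, 0        | r0=0 r1=9 r2=6 r3=65526 r4=9 r5=9 r6=4 r7=10

65526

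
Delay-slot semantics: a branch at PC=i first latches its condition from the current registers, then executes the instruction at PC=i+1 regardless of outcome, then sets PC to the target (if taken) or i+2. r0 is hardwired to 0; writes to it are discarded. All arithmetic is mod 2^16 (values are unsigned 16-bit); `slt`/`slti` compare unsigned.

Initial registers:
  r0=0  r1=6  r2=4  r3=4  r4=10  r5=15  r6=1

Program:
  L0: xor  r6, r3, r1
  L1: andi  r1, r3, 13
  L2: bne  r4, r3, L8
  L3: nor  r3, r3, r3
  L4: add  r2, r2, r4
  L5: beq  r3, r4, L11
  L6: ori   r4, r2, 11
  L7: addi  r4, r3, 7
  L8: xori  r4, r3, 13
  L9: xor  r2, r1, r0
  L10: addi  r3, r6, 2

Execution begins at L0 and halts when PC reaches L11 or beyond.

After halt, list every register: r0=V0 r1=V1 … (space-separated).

r0=0 r1=4 r2=4 r3=4 r4=65526 r5=15 r6=2

#0 xor  r6, r3, r1 ; 0/6/4/4/10/15/2
#1 andi  r1, r3, 13 ; 0/4/4/4/10/15/2
#2 bne  r4, r3, L8 ; 0/4/4/4/10/15/2 ; →target
#3 nor  r3, r3, r3 ; 0/4/4/65531/10/15/2
#8 xori  r4, r3, 13 ; 0/4/4/65531/65526/15/2
#9 xor  r2, r1, r0 ; 0/4/4/65531/65526/15/2
#10 addi  r3, r6, 2 ; 0/4/4/4/65526/15/2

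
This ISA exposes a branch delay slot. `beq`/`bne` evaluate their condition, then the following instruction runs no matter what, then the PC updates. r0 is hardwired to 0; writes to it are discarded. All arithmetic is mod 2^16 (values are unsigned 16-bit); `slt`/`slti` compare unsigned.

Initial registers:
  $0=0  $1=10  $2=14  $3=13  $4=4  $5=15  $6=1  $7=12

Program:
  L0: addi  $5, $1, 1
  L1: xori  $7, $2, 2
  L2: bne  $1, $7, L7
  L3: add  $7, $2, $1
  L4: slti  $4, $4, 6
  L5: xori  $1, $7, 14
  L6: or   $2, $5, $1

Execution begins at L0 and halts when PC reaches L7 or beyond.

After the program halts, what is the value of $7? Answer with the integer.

PC=0  addi  $5, $1, 1        | $0=0 $1=10 $2=14 $3=13 $4=4 $5=11 $6=1 $7=12
PC=1  xori  $7, $2, 2        | $0=0 $1=10 $2=14 $3=13 $4=4 $5=11 $6=1 $7=12
PC=2  bne  $1, $7, L7        | $0=0 $1=10 $2=14 $3=13 $4=4 $5=11 $6=1 $7=12  [TAKEN]
PC=3  add  $7, $2, $1        | $0=0 $1=10 $2=14 $3=13 $4=4 $5=11 $6=1 $7=24

24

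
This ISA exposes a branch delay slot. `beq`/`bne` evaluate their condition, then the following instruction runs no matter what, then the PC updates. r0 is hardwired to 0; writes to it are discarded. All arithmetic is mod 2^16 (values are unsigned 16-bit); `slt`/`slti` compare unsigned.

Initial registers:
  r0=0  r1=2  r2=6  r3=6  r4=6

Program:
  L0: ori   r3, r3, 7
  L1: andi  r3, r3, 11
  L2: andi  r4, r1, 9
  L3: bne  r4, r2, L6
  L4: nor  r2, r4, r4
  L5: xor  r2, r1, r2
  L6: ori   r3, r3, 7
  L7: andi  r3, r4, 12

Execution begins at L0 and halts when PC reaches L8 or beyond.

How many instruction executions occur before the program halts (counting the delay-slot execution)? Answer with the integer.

[0] ori   r3, r3, 7  →  {r0:0, r1:2, r2:6, r3:7, r4:6}
[1] andi  r3, r3, 11  →  {r0:0, r1:2, r2:6, r3:3, r4:6}
[2] andi  r4, r1, 9  →  {r0:0, r1:2, r2:6, r3:3, r4:0}
[3] bne  r4, r2, L6  →  {r0:0, r1:2, r2:6, r3:3, r4:0}  ⟨branch taken⟩
[4] nor  r2, r4, r4  →  {r0:0, r1:2, r2:65535, r3:3, r4:0}
[6] ori   r3, r3, 7  →  {r0:0, r1:2, r2:65535, r3:7, r4:0}
[7] andi  r3, r4, 12  →  {r0:0, r1:2, r2:65535, r3:0, r4:0}

7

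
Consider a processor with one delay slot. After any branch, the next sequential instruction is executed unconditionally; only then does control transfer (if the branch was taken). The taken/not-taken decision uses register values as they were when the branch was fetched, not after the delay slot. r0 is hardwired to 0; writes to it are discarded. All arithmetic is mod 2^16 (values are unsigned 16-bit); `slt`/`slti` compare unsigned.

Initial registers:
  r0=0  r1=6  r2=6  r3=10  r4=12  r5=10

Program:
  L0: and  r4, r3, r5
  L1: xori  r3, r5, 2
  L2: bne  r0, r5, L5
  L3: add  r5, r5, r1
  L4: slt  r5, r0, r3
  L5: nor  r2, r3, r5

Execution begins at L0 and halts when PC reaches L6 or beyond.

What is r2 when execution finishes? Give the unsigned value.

65511

PC=0  and  r4, r3, r5        | r0=0 r1=6 r2=6 r3=10 r4=10 r5=10
PC=1  xori  r3, r5, 2        | r0=0 r1=6 r2=6 r3=8 r4=10 r5=10
PC=2  bne  r0, r5, L5        | r0=0 r1=6 r2=6 r3=8 r4=10 r5=10  [TAKEN]
PC=3  add  r5, r5, r1        | r0=0 r1=6 r2=6 r3=8 r4=10 r5=16
PC=5  nor  r2, r3, r5        | r0=0 r1=6 r2=65511 r3=8 r4=10 r5=16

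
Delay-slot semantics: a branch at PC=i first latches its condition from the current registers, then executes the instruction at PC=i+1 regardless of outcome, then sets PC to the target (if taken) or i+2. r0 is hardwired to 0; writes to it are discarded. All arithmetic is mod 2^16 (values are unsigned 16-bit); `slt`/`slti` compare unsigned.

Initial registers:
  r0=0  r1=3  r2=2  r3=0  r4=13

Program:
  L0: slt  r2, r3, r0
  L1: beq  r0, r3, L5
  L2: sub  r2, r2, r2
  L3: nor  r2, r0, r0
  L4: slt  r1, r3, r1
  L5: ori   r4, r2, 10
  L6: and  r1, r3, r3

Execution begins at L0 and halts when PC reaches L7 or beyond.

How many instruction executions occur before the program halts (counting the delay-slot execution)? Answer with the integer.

5

[0] slt  r2, r3, r0  →  {r0:0, r1:3, r2:0, r3:0, r4:13}
[1] beq  r0, r3, L5  →  {r0:0, r1:3, r2:0, r3:0, r4:13}  ⟨branch taken⟩
[2] sub  r2, r2, r2  →  {r0:0, r1:3, r2:0, r3:0, r4:13}
[5] ori   r4, r2, 10  →  {r0:0, r1:3, r2:0, r3:0, r4:10}
[6] and  r1, r3, r3  →  {r0:0, r1:0, r2:0, r3:0, r4:10}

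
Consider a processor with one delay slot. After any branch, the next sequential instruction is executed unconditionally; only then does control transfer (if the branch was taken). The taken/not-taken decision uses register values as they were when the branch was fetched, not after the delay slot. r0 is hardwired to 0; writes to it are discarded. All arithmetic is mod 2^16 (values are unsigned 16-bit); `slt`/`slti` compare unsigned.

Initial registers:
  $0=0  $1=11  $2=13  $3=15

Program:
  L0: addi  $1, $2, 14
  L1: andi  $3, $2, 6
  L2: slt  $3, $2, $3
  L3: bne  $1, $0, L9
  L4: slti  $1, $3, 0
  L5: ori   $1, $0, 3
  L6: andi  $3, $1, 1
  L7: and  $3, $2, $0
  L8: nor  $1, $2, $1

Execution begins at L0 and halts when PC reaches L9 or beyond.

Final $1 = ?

0

#0 addi  $1, $2, 14 ; 0/27/13/15
#1 andi  $3, $2, 6 ; 0/27/13/4
#2 slt  $3, $2, $3 ; 0/27/13/0
#3 bne  $1, $0, L9 ; 0/27/13/0 ; →target
#4 slti  $1, $3, 0 ; 0/0/13/0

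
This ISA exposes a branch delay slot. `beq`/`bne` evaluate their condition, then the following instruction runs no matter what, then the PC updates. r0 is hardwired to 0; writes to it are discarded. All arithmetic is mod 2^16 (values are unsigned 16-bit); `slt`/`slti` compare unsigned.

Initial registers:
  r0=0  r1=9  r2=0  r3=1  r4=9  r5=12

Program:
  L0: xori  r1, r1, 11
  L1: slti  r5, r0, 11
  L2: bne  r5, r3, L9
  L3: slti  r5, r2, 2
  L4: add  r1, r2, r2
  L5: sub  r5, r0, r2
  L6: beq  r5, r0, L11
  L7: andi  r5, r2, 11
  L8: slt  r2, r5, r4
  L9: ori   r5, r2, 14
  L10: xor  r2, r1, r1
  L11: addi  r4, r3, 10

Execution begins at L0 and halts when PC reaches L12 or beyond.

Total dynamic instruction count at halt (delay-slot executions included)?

PC=0  xori  r1, r1, 11       | r0=0 r1=2 r2=0 r3=1 r4=9 r5=12
PC=1  slti  r5, r0, 11       | r0=0 r1=2 r2=0 r3=1 r4=9 r5=1
PC=2  bne  r5, r3, L9        | r0=0 r1=2 r2=0 r3=1 r4=9 r5=1  [not taken]
PC=3  slti  r5, r2, 2        | r0=0 r1=2 r2=0 r3=1 r4=9 r5=1
PC=4  add  r1, r2, r2        | r0=0 r1=0 r2=0 r3=1 r4=9 r5=1
PC=5  sub  r5, r0, r2        | r0=0 r1=0 r2=0 r3=1 r4=9 r5=0
PC=6  beq  r5, r0, L11       | r0=0 r1=0 r2=0 r3=1 r4=9 r5=0  [TAKEN]
PC=7  andi  r5, r2, 11       | r0=0 r1=0 r2=0 r3=1 r4=9 r5=0
PC=11 addi  r4, r3, 10       | r0=0 r1=0 r2=0 r3=1 r4=11 r5=0

9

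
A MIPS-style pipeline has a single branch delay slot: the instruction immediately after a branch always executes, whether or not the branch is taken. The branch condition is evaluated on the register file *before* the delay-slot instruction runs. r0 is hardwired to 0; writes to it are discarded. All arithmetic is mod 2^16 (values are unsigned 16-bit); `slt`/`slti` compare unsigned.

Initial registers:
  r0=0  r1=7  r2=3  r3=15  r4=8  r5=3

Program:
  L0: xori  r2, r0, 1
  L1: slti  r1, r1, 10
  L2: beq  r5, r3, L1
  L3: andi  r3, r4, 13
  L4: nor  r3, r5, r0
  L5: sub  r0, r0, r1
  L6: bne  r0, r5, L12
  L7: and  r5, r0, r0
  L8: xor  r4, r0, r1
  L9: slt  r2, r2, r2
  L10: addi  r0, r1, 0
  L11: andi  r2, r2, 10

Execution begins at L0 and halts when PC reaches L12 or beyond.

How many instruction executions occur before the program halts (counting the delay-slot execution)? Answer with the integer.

8

  step pc=0: xori  r2, r0, 1  regs=(0,7,1,15,8,3)
  step pc=1: slti  r1, r1, 10  regs=(0,1,1,15,8,3)
  step pc=2: beq  r5, r3, L1  cond=F  regs=(0,1,1,15,8,3)
  step pc=3: andi  r3, r4, 13  regs=(0,1,1,8,8,3)
  step pc=4: nor  r3, r5, r0  regs=(0,1,1,65532,8,3)
  step pc=5: sub  r0, r0, r1  regs=(0,1,1,65532,8,3)
  step pc=6: bne  r0, r5, L12  cond=T  regs=(0,1,1,65532,8,3)
  step pc=7: and  r5, r0, r0  regs=(0,1,1,65532,8,0)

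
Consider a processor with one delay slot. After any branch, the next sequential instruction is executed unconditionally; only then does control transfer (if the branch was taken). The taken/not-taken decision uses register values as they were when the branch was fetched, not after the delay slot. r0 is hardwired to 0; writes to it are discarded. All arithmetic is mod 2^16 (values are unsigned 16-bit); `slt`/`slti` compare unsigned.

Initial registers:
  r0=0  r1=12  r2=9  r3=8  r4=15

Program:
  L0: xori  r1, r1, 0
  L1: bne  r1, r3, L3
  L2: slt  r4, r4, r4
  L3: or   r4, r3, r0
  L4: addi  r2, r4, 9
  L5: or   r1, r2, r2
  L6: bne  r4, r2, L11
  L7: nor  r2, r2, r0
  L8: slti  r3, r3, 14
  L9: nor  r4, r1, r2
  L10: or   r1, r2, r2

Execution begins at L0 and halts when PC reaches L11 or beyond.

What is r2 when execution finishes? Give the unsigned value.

65518

#0 xori  r1, r1, 0 ; 0/12/9/8/15
#1 bne  r1, r3, L3 ; 0/12/9/8/15 ; →target
#2 slt  r4, r4, r4 ; 0/12/9/8/0
#3 or   r4, r3, r0 ; 0/12/9/8/8
#4 addi  r2, r4, 9 ; 0/12/17/8/8
#5 or   r1, r2, r2 ; 0/17/17/8/8
#6 bne  r4, r2, L11 ; 0/17/17/8/8 ; →target
#7 nor  r2, r2, r0 ; 0/17/65518/8/8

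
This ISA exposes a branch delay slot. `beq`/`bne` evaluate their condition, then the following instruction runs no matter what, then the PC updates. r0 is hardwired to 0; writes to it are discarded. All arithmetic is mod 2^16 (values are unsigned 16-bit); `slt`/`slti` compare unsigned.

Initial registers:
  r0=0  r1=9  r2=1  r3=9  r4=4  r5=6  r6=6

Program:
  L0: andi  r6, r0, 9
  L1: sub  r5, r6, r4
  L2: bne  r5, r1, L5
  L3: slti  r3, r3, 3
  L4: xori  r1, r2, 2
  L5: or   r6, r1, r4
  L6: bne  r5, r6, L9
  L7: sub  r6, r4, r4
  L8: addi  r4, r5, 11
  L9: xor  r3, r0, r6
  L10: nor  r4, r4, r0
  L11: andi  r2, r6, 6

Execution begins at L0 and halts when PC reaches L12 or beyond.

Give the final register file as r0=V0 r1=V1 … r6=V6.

  step pc=0: andi  r6, r0, 9  regs=(0,9,1,9,4,6,0)
  step pc=1: sub  r5, r6, r4  regs=(0,9,1,9,4,65532,0)
  step pc=2: bne  r5, r1, L5  cond=T  regs=(0,9,1,9,4,65532,0)
  step pc=3: slti  r3, r3, 3  regs=(0,9,1,0,4,65532,0)
  step pc=5: or   r6, r1, r4  regs=(0,9,1,0,4,65532,13)
  step pc=6: bne  r5, r6, L9  cond=T  regs=(0,9,1,0,4,65532,13)
  step pc=7: sub  r6, r4, r4  regs=(0,9,1,0,4,65532,0)
  step pc=9: xor  r3, r0, r6  regs=(0,9,1,0,4,65532,0)
  step pc=10: nor  r4, r4, r0  regs=(0,9,1,0,65531,65532,0)
  step pc=11: andi  r2, r6, 6  regs=(0,9,0,0,65531,65532,0)

r0=0 r1=9 r2=0 r3=0 r4=65531 r5=65532 r6=0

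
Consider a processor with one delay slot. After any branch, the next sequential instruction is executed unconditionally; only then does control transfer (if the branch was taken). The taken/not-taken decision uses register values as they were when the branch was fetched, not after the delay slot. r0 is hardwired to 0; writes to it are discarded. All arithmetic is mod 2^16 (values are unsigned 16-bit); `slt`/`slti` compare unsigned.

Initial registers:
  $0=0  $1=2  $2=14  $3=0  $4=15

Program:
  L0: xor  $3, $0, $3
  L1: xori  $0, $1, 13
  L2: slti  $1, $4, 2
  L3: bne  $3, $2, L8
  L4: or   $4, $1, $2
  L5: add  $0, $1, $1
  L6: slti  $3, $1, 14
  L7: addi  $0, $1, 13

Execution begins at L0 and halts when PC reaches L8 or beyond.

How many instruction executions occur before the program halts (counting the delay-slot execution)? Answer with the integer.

5

#0 xor  $3, $0, $3 ; 0/2/14/0/15
#1 xori  $0, $1, 13 ; 0/2/14/0/15
#2 slti  $1, $4, 2 ; 0/0/14/0/15
#3 bne  $3, $2, L8 ; 0/0/14/0/15 ; →target
#4 or   $4, $1, $2 ; 0/0/14/0/14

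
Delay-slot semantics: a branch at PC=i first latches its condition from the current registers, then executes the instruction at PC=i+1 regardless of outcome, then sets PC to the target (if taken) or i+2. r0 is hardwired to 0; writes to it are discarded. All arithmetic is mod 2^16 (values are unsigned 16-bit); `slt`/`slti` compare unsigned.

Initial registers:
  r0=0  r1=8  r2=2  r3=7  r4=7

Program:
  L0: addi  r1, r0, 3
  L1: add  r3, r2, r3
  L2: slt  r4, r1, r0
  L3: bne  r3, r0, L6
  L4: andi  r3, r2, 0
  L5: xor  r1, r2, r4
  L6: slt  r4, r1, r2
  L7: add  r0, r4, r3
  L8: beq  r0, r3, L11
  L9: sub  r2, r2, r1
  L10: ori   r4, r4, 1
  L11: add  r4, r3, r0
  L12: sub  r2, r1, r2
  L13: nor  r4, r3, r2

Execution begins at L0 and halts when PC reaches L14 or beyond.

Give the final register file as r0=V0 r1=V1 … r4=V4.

[0] addi  r1, r0, 3  →  {r0:0, r1:3, r2:2, r3:7, r4:7}
[1] add  r3, r2, r3  →  {r0:0, r1:3, r2:2, r3:9, r4:7}
[2] slt  r4, r1, r0  →  {r0:0, r1:3, r2:2, r3:9, r4:0}
[3] bne  r3, r0, L6  →  {r0:0, r1:3, r2:2, r3:9, r4:0}  ⟨branch taken⟩
[4] andi  r3, r2, 0  →  {r0:0, r1:3, r2:2, r3:0, r4:0}
[6] slt  r4, r1, r2  →  {r0:0, r1:3, r2:2, r3:0, r4:0}
[7] add  r0, r4, r3  →  {r0:0, r1:3, r2:2, r3:0, r4:0}
[8] beq  r0, r3, L11  →  {r0:0, r1:3, r2:2, r3:0, r4:0}  ⟨branch taken⟩
[9] sub  r2, r2, r1  →  {r0:0, r1:3, r2:65535, r3:0, r4:0}
[11] add  r4, r3, r0  →  {r0:0, r1:3, r2:65535, r3:0, r4:0}
[12] sub  r2, r1, r2  →  {r0:0, r1:3, r2:4, r3:0, r4:0}
[13] nor  r4, r3, r2  →  {r0:0, r1:3, r2:4, r3:0, r4:65531}

r0=0 r1=3 r2=4 r3=0 r4=65531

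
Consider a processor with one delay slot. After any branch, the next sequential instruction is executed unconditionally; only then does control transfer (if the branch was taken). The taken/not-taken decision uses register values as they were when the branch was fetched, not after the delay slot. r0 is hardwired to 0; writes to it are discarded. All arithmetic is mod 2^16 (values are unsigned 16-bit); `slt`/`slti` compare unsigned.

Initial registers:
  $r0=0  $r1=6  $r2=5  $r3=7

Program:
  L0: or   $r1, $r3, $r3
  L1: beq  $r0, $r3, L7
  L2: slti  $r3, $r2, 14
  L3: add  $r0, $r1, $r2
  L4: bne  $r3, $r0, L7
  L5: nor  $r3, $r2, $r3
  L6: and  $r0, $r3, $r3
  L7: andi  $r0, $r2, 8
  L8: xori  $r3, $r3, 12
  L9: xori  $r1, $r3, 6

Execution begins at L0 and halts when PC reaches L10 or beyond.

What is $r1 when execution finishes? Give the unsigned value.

[0] or   $r1, $r3, $r3  →  {$r0:0, $r1:7, $r2:5, $r3:7}
[1] beq  $r0, $r3, L7  →  {$r0:0, $r1:7, $r2:5, $r3:7}  ⟨branch fallthrough⟩
[2] slti  $r3, $r2, 14  →  {$r0:0, $r1:7, $r2:5, $r3:1}
[3] add  $r0, $r1, $r2  →  {$r0:0, $r1:7, $r2:5, $r3:1}
[4] bne  $r3, $r0, L7  →  {$r0:0, $r1:7, $r2:5, $r3:1}  ⟨branch taken⟩
[5] nor  $r3, $r2, $r3  →  {$r0:0, $r1:7, $r2:5, $r3:65530}
[7] andi  $r0, $r2, 8  →  {$r0:0, $r1:7, $r2:5, $r3:65530}
[8] xori  $r3, $r3, 12  →  {$r0:0, $r1:7, $r2:5, $r3:65526}
[9] xori  $r1, $r3, 6  →  {$r0:0, $r1:65520, $r2:5, $r3:65526}

65520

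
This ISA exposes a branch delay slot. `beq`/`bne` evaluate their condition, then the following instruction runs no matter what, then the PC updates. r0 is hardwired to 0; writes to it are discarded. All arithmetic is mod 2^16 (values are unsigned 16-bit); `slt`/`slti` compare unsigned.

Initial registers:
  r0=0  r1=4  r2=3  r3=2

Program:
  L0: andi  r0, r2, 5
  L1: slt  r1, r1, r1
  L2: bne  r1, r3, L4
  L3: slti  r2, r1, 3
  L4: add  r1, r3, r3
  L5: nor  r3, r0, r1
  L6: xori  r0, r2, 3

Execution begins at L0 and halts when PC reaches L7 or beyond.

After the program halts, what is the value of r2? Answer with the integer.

1

#0 andi  r0, r2, 5 ; 0/4/3/2
#1 slt  r1, r1, r1 ; 0/0/3/2
#2 bne  r1, r3, L4 ; 0/0/3/2 ; →target
#3 slti  r2, r1, 3 ; 0/0/1/2
#4 add  r1, r3, r3 ; 0/4/1/2
#5 nor  r3, r0, r1 ; 0/4/1/65531
#6 xori  r0, r2, 3 ; 0/4/1/65531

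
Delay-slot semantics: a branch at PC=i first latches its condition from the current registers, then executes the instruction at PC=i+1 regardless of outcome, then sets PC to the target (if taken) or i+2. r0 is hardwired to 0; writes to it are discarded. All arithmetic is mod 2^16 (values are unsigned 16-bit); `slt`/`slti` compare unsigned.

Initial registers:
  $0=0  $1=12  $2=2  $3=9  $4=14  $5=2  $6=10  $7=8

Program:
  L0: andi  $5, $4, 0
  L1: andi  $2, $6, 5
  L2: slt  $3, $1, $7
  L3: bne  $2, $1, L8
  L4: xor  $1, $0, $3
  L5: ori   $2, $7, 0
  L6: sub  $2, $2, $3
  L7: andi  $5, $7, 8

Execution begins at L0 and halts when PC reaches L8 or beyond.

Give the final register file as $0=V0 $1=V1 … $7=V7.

$0=0 $1=0 $2=0 $3=0 $4=14 $5=0 $6=10 $7=8

PC=0  andi  $5, $4, 0        | $0=0 $1=12 $2=2 $3=9 $4=14 $5=0 $6=10 $7=8
PC=1  andi  $2, $6, 5        | $0=0 $1=12 $2=0 $3=9 $4=14 $5=0 $6=10 $7=8
PC=2  slt  $3, $1, $7        | $0=0 $1=12 $2=0 $3=0 $4=14 $5=0 $6=10 $7=8
PC=3  bne  $2, $1, L8        | $0=0 $1=12 $2=0 $3=0 $4=14 $5=0 $6=10 $7=8  [TAKEN]
PC=4  xor  $1, $0, $3        | $0=0 $1=0 $2=0 $3=0 $4=14 $5=0 $6=10 $7=8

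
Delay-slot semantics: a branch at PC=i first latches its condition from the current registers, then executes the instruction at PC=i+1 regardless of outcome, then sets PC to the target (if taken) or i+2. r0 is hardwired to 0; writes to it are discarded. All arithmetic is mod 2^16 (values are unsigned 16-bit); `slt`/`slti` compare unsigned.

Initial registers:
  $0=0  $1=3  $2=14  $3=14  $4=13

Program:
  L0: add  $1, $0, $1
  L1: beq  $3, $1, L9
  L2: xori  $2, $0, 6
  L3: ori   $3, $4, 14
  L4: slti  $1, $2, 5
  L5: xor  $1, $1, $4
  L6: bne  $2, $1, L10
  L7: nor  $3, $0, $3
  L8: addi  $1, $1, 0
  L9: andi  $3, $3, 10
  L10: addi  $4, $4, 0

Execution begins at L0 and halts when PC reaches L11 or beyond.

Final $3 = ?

65520

[0] add  $1, $0, $1  →  {$0:0, $1:3, $2:14, $3:14, $4:13}
[1] beq  $3, $1, L9  →  {$0:0, $1:3, $2:14, $3:14, $4:13}  ⟨branch fallthrough⟩
[2] xori  $2, $0, 6  →  {$0:0, $1:3, $2:6, $3:14, $4:13}
[3] ori   $3, $4, 14  →  {$0:0, $1:3, $2:6, $3:15, $4:13}
[4] slti  $1, $2, 5  →  {$0:0, $1:0, $2:6, $3:15, $4:13}
[5] xor  $1, $1, $4  →  {$0:0, $1:13, $2:6, $3:15, $4:13}
[6] bne  $2, $1, L10  →  {$0:0, $1:13, $2:6, $3:15, $4:13}  ⟨branch taken⟩
[7] nor  $3, $0, $3  →  {$0:0, $1:13, $2:6, $3:65520, $4:13}
[10] addi  $4, $4, 0  →  {$0:0, $1:13, $2:6, $3:65520, $4:13}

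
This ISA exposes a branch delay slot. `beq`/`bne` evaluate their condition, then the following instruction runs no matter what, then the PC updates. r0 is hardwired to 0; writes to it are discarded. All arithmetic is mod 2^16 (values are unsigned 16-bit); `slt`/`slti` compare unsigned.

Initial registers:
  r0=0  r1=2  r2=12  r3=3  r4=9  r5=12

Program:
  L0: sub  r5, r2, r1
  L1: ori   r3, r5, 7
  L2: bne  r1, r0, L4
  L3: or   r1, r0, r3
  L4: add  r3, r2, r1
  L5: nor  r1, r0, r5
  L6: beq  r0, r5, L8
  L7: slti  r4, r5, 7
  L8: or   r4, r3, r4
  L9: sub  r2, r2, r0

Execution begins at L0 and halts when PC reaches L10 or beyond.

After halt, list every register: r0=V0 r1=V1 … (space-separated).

r0=0 r1=65525 r2=12 r3=27 r4=27 r5=10

[0] sub  r5, r2, r1  →  {r0:0, r1:2, r2:12, r3:3, r4:9, r5:10}
[1] ori   r3, r5, 7  →  {r0:0, r1:2, r2:12, r3:15, r4:9, r5:10}
[2] bne  r1, r0, L4  →  {r0:0, r1:2, r2:12, r3:15, r4:9, r5:10}  ⟨branch taken⟩
[3] or   r1, r0, r3  →  {r0:0, r1:15, r2:12, r3:15, r4:9, r5:10}
[4] add  r3, r2, r1  →  {r0:0, r1:15, r2:12, r3:27, r4:9, r5:10}
[5] nor  r1, r0, r5  →  {r0:0, r1:65525, r2:12, r3:27, r4:9, r5:10}
[6] beq  r0, r5, L8  →  {r0:0, r1:65525, r2:12, r3:27, r4:9, r5:10}  ⟨branch fallthrough⟩
[7] slti  r4, r5, 7  →  {r0:0, r1:65525, r2:12, r3:27, r4:0, r5:10}
[8] or   r4, r3, r4  →  {r0:0, r1:65525, r2:12, r3:27, r4:27, r5:10}
[9] sub  r2, r2, r0  →  {r0:0, r1:65525, r2:12, r3:27, r4:27, r5:10}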